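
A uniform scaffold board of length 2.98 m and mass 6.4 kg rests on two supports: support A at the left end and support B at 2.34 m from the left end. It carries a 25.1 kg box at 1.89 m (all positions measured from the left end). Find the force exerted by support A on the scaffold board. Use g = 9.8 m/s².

R_A ≈ 70.1 N

Choose support B as the axis so its reaction then has zero moment arm.
Beam weight: 6.4 × 9.8 = 62.72 N down at 1.49 m → arm 0.85 m, τ = 62.72 × 0.85 = 53.31 N·m counterclockwise.
Box: 25.1 × 9.8 = 246 N down at 1.89 m → arm 0.45 m, τ = 246 × 0.45 = 110.7 N·m counterclockwise.
Net load moment about support B = 164 N·m counterclockwise.
Reaction R at support A is upward at 0 m, arm 2.34 m → moment R × 2.34 clockwise.
Στ = 0 ⇒ R × 2.34 = 164 ⇒ R = 70.1 N.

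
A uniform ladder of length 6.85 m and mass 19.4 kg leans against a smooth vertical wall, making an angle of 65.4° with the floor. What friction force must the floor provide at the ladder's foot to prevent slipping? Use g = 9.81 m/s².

Sum moments about the foot of the ladder (the floor normal and friction both act there and drop out).
Ladder weight 19.4×9.81 = 190.3 N acts at 3.425 m along the ladder; its horizontal arm is 3.425·cos65.4° = 1.426 m → τ = 271.4 N·m clockwise.
Wall normal N acts horizontally at the top; its moment arm is the height L sinθ = 6.85·sin65.4° = 6.228 m, counterclockwise.
For rotational equilibrium, N × 6.228 = 271.4, so N = 43.6 N.
ΣFx = 0: friction at the foot balances the wall's push, so f = N_wall = 43.6 N.

f ≈ 43.6 N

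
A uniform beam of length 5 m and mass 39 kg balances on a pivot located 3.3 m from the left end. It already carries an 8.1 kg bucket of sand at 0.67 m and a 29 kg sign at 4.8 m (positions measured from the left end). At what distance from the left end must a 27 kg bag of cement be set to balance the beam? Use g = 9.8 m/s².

Sum moments about the pivot (at 3.3 m from the left end) (the support reaction has zero arm there).
Beam weight: 39 × 9.8 = 382.2 N down at 2.5 m → arm 0.8 m, τ = 382.2 × 0.8 = 305.8 N·m counterclockwise.
Bucket of sand: 8.1 × 9.8 = 79.38 N down at 0.67 m → arm 2.63 m, τ = 79.38 × 2.63 = 208.8 N·m counterclockwise.
Sign: 29 × 9.8 = 284.2 N down at 4.8 m → arm 1.5 m, τ = 284.2 × 1.5 = 426.3 N·m clockwise.
Net moment of existing loads = 88.3 N·m counterclockwise.
The bag of cement weighs 27 × 9.8 = 264.6 N and must supply an equal clockwise moment, so its lever arm about the pivot is 88.3 / 264.6 = 0.334 m.
That puts it at 3.3 + 0.334 = 3.63 m from the left end.

x ≈ 3.63 m from the left end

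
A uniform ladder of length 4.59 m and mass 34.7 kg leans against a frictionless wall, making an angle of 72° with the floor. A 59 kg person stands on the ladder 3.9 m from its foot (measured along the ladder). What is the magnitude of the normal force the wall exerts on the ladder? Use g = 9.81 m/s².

N_wall ≈ 215 N

Sum moments about the foot of the ladder (the floor normal and friction both act there and drop out).
Ladder weight 34.7×9.81 = 340.4 N acts at 2.295 m along the ladder; its horizontal arm is 2.295·cos72° = 0.7092 m → τ = 241.4 N·m clockwise.
Person: 59×9.81 = 578.8 N at 3.9 m → arm 1.205 m → τ = 697.5 N·m clockwise.
Wall normal N acts horizontally at the top; its moment arm is the height L sinθ = 4.59·sin72° = 4.365 m, counterclockwise.
For rotational equilibrium, N × 4.365 = 938.9, so N = 215 N.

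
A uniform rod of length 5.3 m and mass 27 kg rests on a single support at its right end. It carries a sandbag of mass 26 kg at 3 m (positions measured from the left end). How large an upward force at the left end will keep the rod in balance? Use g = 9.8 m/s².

Take moments about the right end.
Beam weight: 27 × 9.8 = 264.6 N down at 2.65 m → arm 2.65 m, τ = 264.6 × 2.65 = 701.2 N·m counterclockwise.
Sandbag: 26 × 9.8 = 254.8 N down at 3 m → arm 2.3 m, τ = 254.8 × 2.3 = 586 N·m counterclockwise.
Net moment of the loads = 1287 N·m counterclockwise.
The upward force F acts at the left end, arm 5.3 m, giving F × 5.3 clockwise.
Setting net torque to zero: F × 5.3 = 1287 → F = 1287 / 5.3 = 243 N.

F ≈ 243 N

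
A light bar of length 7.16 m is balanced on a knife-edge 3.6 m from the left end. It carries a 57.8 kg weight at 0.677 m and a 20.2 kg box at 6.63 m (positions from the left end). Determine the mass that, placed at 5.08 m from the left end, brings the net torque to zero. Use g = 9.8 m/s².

m ≈ 72.8 kg

Sum moments about the knife-edge (at 3.6 m from the left end) (the support reaction has zero arm there).
Weight: 57.8 × 9.8 = 566.4 N down at 0.677 m → arm 2.923 m, τ = 566.4 × 2.923 = 1656 N·m counterclockwise.
Box: 20.2 × 9.8 = 198 N down at 6.63 m → arm 3.03 m, τ = 198 × 3.03 = 599.9 N·m clockwise.
Net moment of known loads = 1056 N·m counterclockwise.
An unknown mass m at 5.08 m has arm 1.48 m; its moment is m·g·1.48 clockwise.
Setting net torque to zero: m × 9.8 × 1.48 = 1056 → m = 1056 / (9.8 × 1.48) = 72.8 kg.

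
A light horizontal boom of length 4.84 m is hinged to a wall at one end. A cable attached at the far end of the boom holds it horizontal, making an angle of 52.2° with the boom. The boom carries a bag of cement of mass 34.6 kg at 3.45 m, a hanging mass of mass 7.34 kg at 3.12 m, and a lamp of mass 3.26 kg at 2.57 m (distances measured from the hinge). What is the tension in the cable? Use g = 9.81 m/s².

Choose the hinge as the axis so the unknown hinge reaction has zero arm there.
Bag of cement: 34.6 × 9.81 = 339.4 N down at 3.45 m → arm 3.45 m, τ = 339.4 × 3.45 = 1171 N·m clockwise.
Hanging mass: 7.34 × 9.81 = 72.01 N down at 3.12 m → arm 3.12 m, τ = 72.01 × 3.12 = 224.7 N·m clockwise.
Lamp: 3.26 × 9.81 = 31.98 N down at 2.57 m → arm 2.57 m, τ = 31.98 × 2.57 = 82.19 N·m clockwise.
Total clockwise load moment = 1478 N·m.
The cable tension T acts at 4.84 m; only its component perpendicular to the boom, T sinθ, produces torque. sin 52.2° = 0.7902.
For rotational equilibrium, T × 4.84 × 0.7902 = 1478, so T = 1478 / 3.825 = 386 N.

T ≈ 386 N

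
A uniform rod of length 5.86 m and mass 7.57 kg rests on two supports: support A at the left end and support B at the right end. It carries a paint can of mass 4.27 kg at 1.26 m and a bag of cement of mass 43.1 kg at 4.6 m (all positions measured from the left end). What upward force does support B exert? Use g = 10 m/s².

Taking torques about support A:
Beam weight: 7.57 × 10 = 75.7 N down at 2.93 m → arm 2.93 m, τ = 75.7 × 2.93 = 221.8 N·m clockwise.
Paint can: 4.27 × 10 = 42.7 N down at 1.26 m → arm 1.26 m, τ = 42.7 × 1.26 = 53.8 N·m clockwise.
Bag of cement: 43.1 × 10 = 431 N down at 4.6 m → arm 4.6 m, τ = 431 × 4.6 = 1983 N·m clockwise.
Net load moment about support A = 2259 N·m clockwise.
Reaction R at support B is upward at 5.86 m, arm 5.86 m → moment R × 5.86 counterclockwise.
Setting net torque to zero: R × 5.86 = 2259 → R = 385 N.

R_B ≈ 385 N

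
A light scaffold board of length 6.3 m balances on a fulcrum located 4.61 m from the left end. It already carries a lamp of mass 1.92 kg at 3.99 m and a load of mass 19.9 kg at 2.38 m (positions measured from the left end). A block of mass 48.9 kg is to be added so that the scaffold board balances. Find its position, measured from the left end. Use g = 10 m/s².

Choose the fulcrum (at 4.61 m from the left end) as the axis so the support reaction has zero arm there.
Lamp: 1.92 × 10 = 19.2 N down at 3.99 m → arm 0.62 m, τ = 19.2 × 0.62 = 11.9 N·m counterclockwise.
Load: 19.9 × 10 = 199 N down at 2.38 m → arm 2.23 m, τ = 199 × 2.23 = 443.8 N·m counterclockwise.
Net moment of existing loads = 455.7 N·m counterclockwise.
The block weighs 48.9 × 10 = 489 N and must supply an equal clockwise moment, so its lever arm about the fulcrum is 455.7 / 489 = 0.932 m.
That puts it at 4.61 + 0.932 = 5.54 m from the left end.

x ≈ 5.54 m from the left end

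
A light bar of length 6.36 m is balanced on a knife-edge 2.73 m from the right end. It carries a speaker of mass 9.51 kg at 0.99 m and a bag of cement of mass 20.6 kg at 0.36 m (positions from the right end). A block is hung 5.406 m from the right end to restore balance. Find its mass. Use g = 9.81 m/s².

m ≈ 24.4 kg

Taking torques about the knife-edge (at 2.73 m from the right end):
Speaker: 9.51 × 9.81 = 93.29 N down at 0.99 m → arm 1.74 m, τ = 93.29 × 1.74 = 162.3 N·m clockwise.
Bag of cement: 20.6 × 9.81 = 202.1 N down at 0.36 m → arm 2.37 m, τ = 202.1 × 2.37 = 479 N·m clockwise.
Net moment of known loads = 641.3 N·m clockwise.
An unknown mass m at 5.406 m has arm 2.676 m; its moment is m·g·2.676 counterclockwise.
Setting net torque to zero: m × 9.81 × 2.676 = 641.3 → m = 641.3 / (9.81 × 2.676) = 24.4 kg.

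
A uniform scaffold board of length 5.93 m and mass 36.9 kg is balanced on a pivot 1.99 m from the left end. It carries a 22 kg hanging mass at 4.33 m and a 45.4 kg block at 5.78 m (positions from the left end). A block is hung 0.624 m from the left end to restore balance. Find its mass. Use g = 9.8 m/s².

m ≈ 190 kg

Taking torques about the pivot (at 1.99 m from the left end):
Beam weight: 36.9 × 9.8 = 361.6 N down at 2.965 m → arm 0.975 m, τ = 361.6 × 0.975 = 352.6 N·m clockwise.
Hanging mass: 22 × 9.8 = 215.6 N down at 4.33 m → arm 2.34 m, τ = 215.6 × 2.34 = 504.5 N·m clockwise.
Block: 45.4 × 9.8 = 444.9 N down at 5.78 m → arm 3.79 m, τ = 444.9 × 3.79 = 1686 N·m clockwise.
Net moment of known loads = 2543 N·m clockwise.
An unknown mass m at 0.624 m has arm 1.366 m; its moment is m·g·1.366 counterclockwise.
For rotational equilibrium, m × 9.8 × 1.366 = 2543, so m = 2543 / (9.8 × 1.366) = 190 kg.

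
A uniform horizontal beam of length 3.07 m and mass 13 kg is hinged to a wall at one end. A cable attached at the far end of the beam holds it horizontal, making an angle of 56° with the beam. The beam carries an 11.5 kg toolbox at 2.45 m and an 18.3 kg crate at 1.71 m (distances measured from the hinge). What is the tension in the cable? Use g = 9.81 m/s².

About the hinge:
Beam weight: 13 × 9.81 = 127.5 N down at 1.535 m → arm 1.535 m, τ = 127.5 × 1.535 = 195.7 N·m clockwise.
Toolbox: 11.5 × 9.81 = 112.8 N down at 2.45 m → arm 2.45 m, τ = 112.8 × 2.45 = 276.4 N·m clockwise.
Crate: 18.3 × 9.81 = 179.5 N down at 1.71 m → arm 1.71 m, τ = 179.5 × 1.71 = 306.9 N·m clockwise.
Total clockwise load moment = 779 N·m.
The cable tension T acts at 3.07 m; only its component perpendicular to the beam, T sinθ, produces torque. sin 56° = 0.829.
Στ = 0 ⇒ T × 3.07 × 0.829 = 779 ⇒ T = 779 / 2.545 = 306 N.

T ≈ 306 N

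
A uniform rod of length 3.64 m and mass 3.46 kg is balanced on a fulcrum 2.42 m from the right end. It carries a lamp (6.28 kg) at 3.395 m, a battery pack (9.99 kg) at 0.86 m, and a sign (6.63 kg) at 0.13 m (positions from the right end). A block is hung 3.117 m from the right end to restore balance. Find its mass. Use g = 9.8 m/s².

m ≈ 38.3 kg

Sum moments about the fulcrum (at 2.42 m from the right end) (the support reaction has zero arm there).
Beam weight: 3.46 × 9.8 = 33.91 N down at 1.82 m → arm 0.6 m, τ = 33.91 × 0.6 = 20.35 N·m clockwise.
Lamp: 6.28 × 9.8 = 61.54 N down at 3.395 m → arm 0.975 m, τ = 61.54 × 0.975 = 60 N·m counterclockwise.
Battery pack: 9.99 × 9.8 = 97.9 N down at 0.86 m → arm 1.56 m, τ = 97.9 × 1.56 = 152.7 N·m clockwise.
Sign: 6.63 × 9.8 = 64.97 N down at 0.13 m → arm 2.29 m, τ = 64.97 × 2.29 = 148.8 N·m clockwise.
Net moment of known loads = 261.9 N·m clockwise.
An unknown mass m at 3.117 m has arm 0.697 m; its moment is m·g·0.697 counterclockwise.
For rotational equilibrium, m × 9.8 × 0.697 = 261.9, so m = 261.9 / (9.8 × 0.697) = 38.3 kg.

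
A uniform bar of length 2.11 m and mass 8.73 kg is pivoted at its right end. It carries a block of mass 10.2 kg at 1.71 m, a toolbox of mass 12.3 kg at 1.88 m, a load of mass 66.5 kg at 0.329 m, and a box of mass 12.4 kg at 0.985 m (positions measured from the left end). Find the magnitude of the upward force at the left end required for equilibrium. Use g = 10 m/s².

F ≈ 704 N

Take moments about the right end.
Beam weight: 8.73 × 10 = 87.3 N down at 1.055 m → arm 1.055 m, τ = 87.3 × 1.055 = 92.1 N·m counterclockwise.
Block: 10.2 × 10 = 102 N down at 1.71 m → arm 0.4 m, τ = 102 × 0.4 = 40.8 N·m counterclockwise.
Toolbox: 12.3 × 10 = 123 N down at 1.88 m → arm 0.23 m, τ = 123 × 0.23 = 28.29 N·m counterclockwise.
Load: 66.5 × 10 = 665 N down at 0.329 m → arm 1.781 m, τ = 665 × 1.781 = 1184 N·m counterclockwise.
Box: 12.4 × 10 = 124 N down at 0.985 m → arm 1.125 m, τ = 124 × 1.125 = 139.5 N·m counterclockwise.
Net moment of the loads = 1485 N·m counterclockwise.
The upward force F acts at the left end, arm 2.11 m, giving F × 2.11 clockwise.
Στ = 0 ⇒ F × 2.11 = 1485 ⇒ F = 1485 / 2.11 = 704 N.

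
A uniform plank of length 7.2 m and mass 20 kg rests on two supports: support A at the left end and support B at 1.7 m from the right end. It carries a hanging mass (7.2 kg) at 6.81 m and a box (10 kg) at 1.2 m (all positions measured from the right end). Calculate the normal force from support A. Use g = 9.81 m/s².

Taking torques about support B:
Beam weight: 20 × 9.81 = 196.2 N down at 3.6 m → arm 1.9 m, τ = 196.2 × 1.9 = 372.8 N·m counterclockwise.
Hanging mass: 7.2 × 9.81 = 70.63 N down at 6.81 m → arm 5.11 m, τ = 70.63 × 5.11 = 360.9 N·m counterclockwise.
Box: 10 × 9.81 = 98.1 N down at 1.2 m → arm 0.5 m, τ = 98.1 × 0.5 = 49.05 N·m clockwise.
Net load moment about support B = 684.7 N·m counterclockwise.
Reaction R at support A is upward at 7.2 m, arm 5.5 m → moment R × 5.5 clockwise.
Balancing moments: R × 5.5 = 684.7, giving R = 124 N.

R_A ≈ 124 N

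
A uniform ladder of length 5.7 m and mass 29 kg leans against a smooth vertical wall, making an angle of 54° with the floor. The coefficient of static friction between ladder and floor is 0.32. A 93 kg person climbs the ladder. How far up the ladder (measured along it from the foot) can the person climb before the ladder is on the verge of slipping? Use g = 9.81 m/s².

d ≈ 2.4 m

Sum moments about the foot of the ladder (the floor normal and friction both act there and drop out).
Ladder weight 29×9.81 = 284.5 N acts at 2.85 m along the ladder; its horizontal arm is 2.85·cos54° = 1.675 m → τ = 476.5 N·m clockwise.
Person weight 93×9.81 = 912.3 N at distance d → arm d·cos54° → τ = 912.3·d·0.5878 clockwise.
Wall normal N at the top has arm L sinθ = 4.611 m counterclockwise, so Στ = 0 gives N·4.611 = 476.5 + 536.2·d.
ΣFy = 0 ⇒ N_floor = 1197 N, so the maximum friction is μ_s·N_floor = 0.32×1197 = 383 N. ΣFx = 0 ⇒ N_wall = f, so at the slipping point N = 383 N.
Substituting: 383×4.611 = 476.5 + 536.2·d ⇒ d = (1766 − 476.5) / 536.2 = 2.4 m.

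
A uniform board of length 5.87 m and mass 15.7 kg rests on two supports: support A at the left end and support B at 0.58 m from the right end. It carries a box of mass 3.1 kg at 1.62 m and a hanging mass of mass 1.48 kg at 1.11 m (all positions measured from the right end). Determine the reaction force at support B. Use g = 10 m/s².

Taking torques about support A:
Beam weight: 15.7 × 10 = 157 N down at 2.935 m → arm 2.935 m, τ = 157 × 2.935 = 460.8 N·m clockwise.
Box: 3.1 × 10 = 31 N down at 1.62 m → arm 4.25 m, τ = 31 × 4.25 = 131.8 N·m clockwise.
Hanging mass: 1.48 × 10 = 14.8 N down at 1.11 m → arm 4.76 m, τ = 14.8 × 4.76 = 70.45 N·m clockwise.
Net load moment about support A = 663.1 N·m clockwise.
Reaction R at support B is upward at 0.58 m, arm 5.29 m → moment R × 5.29 counterclockwise.
Setting net torque to zero: R × 5.29 = 663.1 → R = 125 N.

R_B ≈ 125 N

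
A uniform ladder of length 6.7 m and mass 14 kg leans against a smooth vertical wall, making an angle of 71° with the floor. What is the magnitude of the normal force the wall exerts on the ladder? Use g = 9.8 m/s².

About the foot of the ladder:
Ladder weight 14×9.8 = 137.2 N acts at 3.35 m along the ladder; its horizontal arm is 3.35·cos71° = 1.091 m → τ = 149.7 N·m clockwise.
Wall normal N acts horizontally at the top; its moment arm is the height L sinθ = 6.7·sin71° = 6.335 m, counterclockwise.
Στ = 0 ⇒ N × 6.335 = 149.7 ⇒ N = 23.6 N.

N_wall ≈ 23.6 N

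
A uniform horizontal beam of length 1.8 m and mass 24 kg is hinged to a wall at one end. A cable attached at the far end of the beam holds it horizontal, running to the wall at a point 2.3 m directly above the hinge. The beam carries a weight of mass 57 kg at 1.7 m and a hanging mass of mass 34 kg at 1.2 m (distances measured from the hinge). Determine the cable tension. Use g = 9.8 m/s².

T ≈ 1100 N

Choose the hinge as the axis so the unknown hinge reaction has zero arm there.
Beam weight: 24 × 9.8 = 235.2 N down at 0.9 m → arm 0.9 m, τ = 235.2 × 0.9 = 211.7 N·m clockwise.
Weight: 57 × 9.8 = 558.6 N down at 1.7 m → arm 1.7 m, τ = 558.6 × 1.7 = 949.6 N·m clockwise.
Hanging mass: 34 × 9.8 = 333.2 N down at 1.2 m → arm 1.2 m, τ = 333.2 × 1.2 = 399.8 N·m clockwise.
Total clockwise load moment = 1561 N·m.
The cable tension T acts at 1.8 m; only its component perpendicular to the beam, T sinθ, produces torque. sinθ = h/√(h²+d²) = 2.3/√(2.3²+1.8²) = 0.7875.
Στ = 0 ⇒ T × 1.8 × 0.7875 = 1561 ⇒ T = 1561 / 1.417 = 1100 N.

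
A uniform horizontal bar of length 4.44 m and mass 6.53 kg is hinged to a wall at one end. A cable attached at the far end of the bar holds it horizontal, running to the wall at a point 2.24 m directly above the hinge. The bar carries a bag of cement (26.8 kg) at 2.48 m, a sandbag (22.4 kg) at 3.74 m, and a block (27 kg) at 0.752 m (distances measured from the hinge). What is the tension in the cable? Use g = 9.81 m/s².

T ≈ 908 N

Take moments about the hinge.
Beam weight: 6.53 × 9.81 = 64.06 N down at 2.22 m → arm 2.22 m, τ = 64.06 × 2.22 = 142.2 N·m clockwise.
Bag of cement: 26.8 × 9.81 = 262.9 N down at 2.48 m → arm 2.48 m, τ = 262.9 × 2.48 = 652 N·m clockwise.
Sandbag: 22.4 × 9.81 = 219.7 N down at 3.74 m → arm 3.74 m, τ = 219.7 × 3.74 = 821.7 N·m clockwise.
Block: 27 × 9.81 = 264.9 N down at 0.752 m → arm 0.752 m, τ = 264.9 × 0.752 = 199.2 N·m clockwise.
Total clockwise load moment = 1815 N·m.
The cable tension T acts at 4.44 m; only its component perpendicular to the bar, T sinθ, produces torque. sinθ = h/√(h²+d²) = 2.24/√(2.24²+4.44²) = 0.4504.
For rotational equilibrium, T × 4.44 × 0.4504 = 1815, so T = 1815 / 2 = 908 N.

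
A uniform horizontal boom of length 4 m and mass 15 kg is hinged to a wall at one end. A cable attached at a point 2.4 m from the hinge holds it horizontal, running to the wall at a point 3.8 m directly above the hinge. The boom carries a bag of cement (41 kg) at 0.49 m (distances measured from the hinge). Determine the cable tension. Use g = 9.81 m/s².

Take moments about the hinge.
Beam weight: 15 × 9.81 = 147.2 N down at 2 m → arm 2 m, τ = 147.2 × 2 = 294.4 N·m clockwise.
Bag of cement: 41 × 9.81 = 402.2 N down at 0.49 m → arm 0.49 m, τ = 402.2 × 0.49 = 197.1 N·m clockwise.
Total clockwise load moment = 491.5 N·m.
The cable tension T acts at 2.4 m; only its component perpendicular to the boom, T sinθ, produces torque. sinθ = h/√(h²+d²) = 3.8/√(3.8²+2.4²) = 0.8455.
Στ = 0 ⇒ T × 2.4 × 0.8455 = 491.5 ⇒ T = 491.5 / 2.029 = 242 N.

T ≈ 242 N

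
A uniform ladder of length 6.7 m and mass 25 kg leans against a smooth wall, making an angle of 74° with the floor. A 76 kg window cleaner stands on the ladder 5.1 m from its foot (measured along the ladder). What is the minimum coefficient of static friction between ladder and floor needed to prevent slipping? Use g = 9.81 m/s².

μ_min ≈ 0.2

Take moments about the foot of the ladder.
Ladder weight 25×9.81 = 245.2 N acts at 3.35 m along the ladder; its horizontal arm is 3.35·cos74° = 0.9234 m → τ = 226.4 N·m clockwise.
Window cleaner: 76×9.81 = 745.6 N at 5.1 m → arm 1.406 m → τ = 1048 N·m clockwise.
Wall normal N acts horizontally at the top; its moment arm is the height L sinθ = 6.7·sin74° = 6.44 m, counterclockwise.
Στ = 0 ⇒ N × 6.44 = 1274 ⇒ N = 197.8 N.
ΣFx = 0 ⇒ f = N_wall = 197.8 N. ΣFy = 0 ⇒ N_floor = 990.8 N.
μ_min = f / N_floor = 197.8 / 990.8 = 0.2.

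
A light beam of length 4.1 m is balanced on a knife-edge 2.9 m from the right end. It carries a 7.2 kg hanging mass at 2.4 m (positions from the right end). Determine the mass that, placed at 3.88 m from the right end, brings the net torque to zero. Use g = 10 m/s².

m ≈ 3.67 kg

About the knife-edge (at 2.9 m from the right end):
Hanging mass: 7.2 × 10 = 72 N down at 2.4 m → arm 0.5 m, τ = 72 × 0.5 = 36 N·m clockwise.
Net moment of known loads = 36 N·m clockwise.
An unknown mass m at 3.88 m has arm 0.98 m; its moment is m·g·0.98 counterclockwise.
Balancing moments: m × 10 × 0.98 = 36, giving m = 36 / (10 × 0.98) = 3.67 kg.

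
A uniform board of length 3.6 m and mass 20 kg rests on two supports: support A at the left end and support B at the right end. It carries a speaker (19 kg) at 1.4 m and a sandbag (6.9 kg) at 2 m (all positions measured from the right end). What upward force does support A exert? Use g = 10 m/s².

R_A ≈ 212 N

About support B:
Beam weight: 20 × 10 = 200 N down at 1.8 m → arm 1.8 m, τ = 200 × 1.8 = 360 N·m counterclockwise.
Speaker: 19 × 10 = 190 N down at 1.4 m → arm 1.4 m, τ = 190 × 1.4 = 266 N·m counterclockwise.
Sandbag: 6.9 × 10 = 69 N down at 2 m → arm 2 m, τ = 69 × 2 = 138 N·m counterclockwise.
Net load moment about support B = 764 N·m counterclockwise.
Reaction R at support A is upward at 3.6 m, arm 3.6 m → moment R × 3.6 clockwise.
Setting net torque to zero: R × 3.6 = 764 → R = 212 N.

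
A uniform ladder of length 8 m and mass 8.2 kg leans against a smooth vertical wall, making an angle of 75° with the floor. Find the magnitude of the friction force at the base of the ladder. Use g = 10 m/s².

f ≈ 11 N

Taking torques about the foot of the ladder:
Ladder weight 8.2×10 = 82 N acts at 4 m along the ladder; its horizontal arm is 4·cos75° = 1.035 m → τ = 84.87 N·m clockwise.
Wall normal N acts horizontally at the top; its moment arm is the height L sinθ = 8·sin75° = 7.727 m, counterclockwise.
Balancing moments: N × 7.727 = 84.87, giving N = 11 N.
ΣFx = 0: friction at the foot balances the wall's push, so f = N_wall = 11 N.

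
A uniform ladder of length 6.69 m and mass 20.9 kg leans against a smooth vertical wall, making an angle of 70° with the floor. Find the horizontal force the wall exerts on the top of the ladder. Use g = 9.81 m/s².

N_wall ≈ 37.3 N

Taking torques about the foot of the ladder:
Ladder weight 20.9×9.81 = 205 N acts at 3.345 m along the ladder; its horizontal arm is 3.345·cos70° = 1.144 m → τ = 234.5 N·m clockwise.
Wall normal N acts horizontally at the top; its moment arm is the height L sinθ = 6.69·sin70° = 6.287 m, counterclockwise.
For rotational equilibrium, N × 6.287 = 234.5, so N = 37.3 N.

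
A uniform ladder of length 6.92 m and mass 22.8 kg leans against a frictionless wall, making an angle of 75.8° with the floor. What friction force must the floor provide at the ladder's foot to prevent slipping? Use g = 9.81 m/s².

Choose the foot of the ladder as the axis so the floor normal and friction both act there and drop out.
Ladder weight 22.8×9.81 = 223.7 N acts at 3.46 m along the ladder; its horizontal arm is 3.46·cos75.8° = 0.8488 m → τ = 189.9 N·m clockwise.
Wall normal N acts horizontally at the top; its moment arm is the height L sinθ = 6.92·sin75.8° = 6.709 m, counterclockwise.
Στ = 0 ⇒ N × 6.709 = 189.9 ⇒ N = 28.3 N.
ΣFx = 0: friction at the foot balances the wall's push, so f = N_wall = 28.3 N.

f ≈ 28.3 N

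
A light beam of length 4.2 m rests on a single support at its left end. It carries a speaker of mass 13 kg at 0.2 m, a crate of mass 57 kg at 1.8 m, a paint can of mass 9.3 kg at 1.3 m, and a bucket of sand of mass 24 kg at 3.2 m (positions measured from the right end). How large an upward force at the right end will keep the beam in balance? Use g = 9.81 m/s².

Sum moments about the left end (the unknown pivot reaction has zero arm there).
Speaker: 13 × 9.81 = 127.5 N down at 0.2 m → arm 4 m, τ = 127.5 × 4 = 510 N·m clockwise.
Crate: 57 × 9.81 = 559.2 N down at 1.8 m → arm 2.4 m, τ = 559.2 × 2.4 = 1342 N·m clockwise.
Paint can: 9.3 × 9.81 = 91.23 N down at 1.3 m → arm 2.9 m, τ = 91.23 × 2.9 = 264.6 N·m clockwise.
Bucket of sand: 24 × 9.81 = 235.4 N down at 3.2 m → arm 1 m, τ = 235.4 × 1 = 235.4 N·m clockwise.
Net moment of the loads = 2352 N·m clockwise.
The upward force F acts at the right end, arm 4.2 m, giving F × 4.2 counterclockwise.
Στ = 0 ⇒ F × 4.2 = 2352 ⇒ F = 2352 / 4.2 = 560 N.

F ≈ 560 N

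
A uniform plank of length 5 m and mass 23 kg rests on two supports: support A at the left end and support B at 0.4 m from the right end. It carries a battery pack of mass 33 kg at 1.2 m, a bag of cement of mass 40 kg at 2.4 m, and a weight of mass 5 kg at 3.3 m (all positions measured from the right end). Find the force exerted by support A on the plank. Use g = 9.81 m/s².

R_A ≈ 361 N

Take moments about support B.
Beam weight: 23 × 9.81 = 225.6 N down at 2.5 m → arm 2.1 m, τ = 225.6 × 2.1 = 473.8 N·m counterclockwise.
Battery pack: 33 × 9.81 = 323.7 N down at 1.2 m → arm 0.8 m, τ = 323.7 × 0.8 = 259 N·m counterclockwise.
Bag of cement: 40 × 9.81 = 392.4 N down at 2.4 m → arm 2 m, τ = 392.4 × 2 = 784.8 N·m counterclockwise.
Weight: 5 × 9.81 = 49.05 N down at 3.3 m → arm 2.9 m, τ = 49.05 × 2.9 = 142.2 N·m counterclockwise.
Net load moment about support B = 1660 N·m counterclockwise.
Reaction R at support A is upward at 5 m, arm 4.6 m → moment R × 4.6 clockwise.
Setting net torque to zero: R × 4.6 = 1660 → R = 361 N.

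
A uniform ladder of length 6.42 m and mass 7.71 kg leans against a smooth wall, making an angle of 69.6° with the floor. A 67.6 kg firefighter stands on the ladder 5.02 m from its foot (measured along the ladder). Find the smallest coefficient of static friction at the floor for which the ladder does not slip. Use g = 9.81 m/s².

μ_min ≈ 0.28

Choose the foot of the ladder as the axis so the floor normal and friction both act there and drop out.
Ladder weight 7.71×9.81 = 75.64 N acts at 3.21 m along the ladder; its horizontal arm is 3.21·cos69.6° = 1.119 m → τ = 84.64 N·m clockwise.
Firefighter: 67.6×9.81 = 663.2 N at 5.02 m → arm 1.75 m → τ = 1161 N·m clockwise.
Wall normal N acts horizontally at the top; its moment arm is the height L sinθ = 6.42·sin69.6° = 6.017 m, counterclockwise.
Στ = 0 ⇒ N × 6.017 = 1246 ⇒ N = 207.1 N.
ΣFx = 0 ⇒ f = N_wall = 207.1 N. ΣFy = 0 ⇒ N_floor = 738.8 N.
μ_min = f / N_floor = 207.1 / 738.8 = 0.28.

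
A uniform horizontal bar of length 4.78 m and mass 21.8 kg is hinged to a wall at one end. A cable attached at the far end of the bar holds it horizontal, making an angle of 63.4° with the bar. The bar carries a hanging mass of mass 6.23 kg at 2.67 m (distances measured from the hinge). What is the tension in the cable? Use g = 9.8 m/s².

T ≈ 158 N

Sum moments about the hinge (the unknown hinge reaction has zero arm there).
Beam weight: 21.8 × 9.8 = 213.6 N down at 2.39 m → arm 2.39 m, τ = 213.6 × 2.39 = 510.5 N·m clockwise.
Hanging mass: 6.23 × 9.8 = 61.05 N down at 2.67 m → arm 2.67 m, τ = 61.05 × 2.67 = 163 N·m clockwise.
Total clockwise load moment = 673.5 N·m.
The cable tension T acts at 4.78 m; only its component perpendicular to the bar, T sinθ, produces torque. sin 63.4° = 0.8942.
Setting net torque to zero: T × 4.78 × 0.8942 = 673.5 → T = 673.5 / 4.274 = 158 N.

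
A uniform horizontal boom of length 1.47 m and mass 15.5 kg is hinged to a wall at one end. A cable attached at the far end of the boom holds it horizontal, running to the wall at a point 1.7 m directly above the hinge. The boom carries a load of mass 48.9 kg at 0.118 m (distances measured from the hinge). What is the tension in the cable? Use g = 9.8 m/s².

Choose the hinge as the axis so the unknown hinge reaction has zero arm there.
Beam weight: 15.5 × 9.8 = 151.9 N down at 0.735 m → arm 0.735 m, τ = 151.9 × 0.735 = 111.6 N·m clockwise.
Load: 48.9 × 9.8 = 479.2 N down at 0.118 m → arm 0.118 m, τ = 479.2 × 0.118 = 56.55 N·m clockwise.
Total clockwise load moment = 168.1 N·m.
The cable tension T acts at 1.47 m; only its component perpendicular to the boom, T sinθ, produces torque. sinθ = h/√(h²+d²) = 1.7/√(1.7²+1.47²) = 0.7564.
For rotational equilibrium, T × 1.47 × 0.7564 = 168.1, so T = 168.1 / 1.112 = 151 N.

T ≈ 151 N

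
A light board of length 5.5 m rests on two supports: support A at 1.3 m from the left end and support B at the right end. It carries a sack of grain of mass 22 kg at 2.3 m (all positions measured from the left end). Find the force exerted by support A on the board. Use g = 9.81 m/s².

R_A ≈ 164 N

Taking torques about support B:
Sack of grain: 22 × 9.81 = 215.8 N down at 2.3 m → arm 3.2 m, τ = 215.8 × 3.2 = 690.6 N·m counterclockwise.
Net load moment about support B = 690.6 N·m counterclockwise.
Reaction R at support A is upward at 1.3 m, arm 4.2 m → moment R × 4.2 clockwise.
For rotational equilibrium, R × 4.2 = 690.6, so R = 164 N.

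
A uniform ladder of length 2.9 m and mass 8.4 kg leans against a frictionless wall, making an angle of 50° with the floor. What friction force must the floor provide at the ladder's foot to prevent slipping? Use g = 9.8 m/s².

f ≈ 34.5 N

About the foot of the ladder:
Ladder weight 8.4×9.8 = 82.32 N acts at 1.45 m along the ladder; its horizontal arm is 1.45·cos50° = 0.932 m → τ = 76.72 N·m clockwise.
Wall normal N acts horizontally at the top; its moment arm is the height L sinθ = 2.9·sin50° = 2.222 m, counterclockwise.
Setting net torque to zero: N × 2.222 = 76.72 → N = 34.5 N.
ΣFx = 0: friction at the foot balances the wall's push, so f = N_wall = 34.5 N.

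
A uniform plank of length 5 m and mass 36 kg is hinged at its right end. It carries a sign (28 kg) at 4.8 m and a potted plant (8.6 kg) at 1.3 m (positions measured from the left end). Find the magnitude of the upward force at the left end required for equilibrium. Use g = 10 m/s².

F ≈ 255 N

About the right end:
Beam weight: 36 × 10 = 360 N down at 2.5 m → arm 2.5 m, τ = 360 × 2.5 = 900 N·m counterclockwise.
Sign: 28 × 10 = 280 N down at 4.8 m → arm 0.2 m, τ = 280 × 0.2 = 56 N·m counterclockwise.
Potted plant: 8.6 × 10 = 86 N down at 1.3 m → arm 3.7 m, τ = 86 × 3.7 = 318.2 N·m counterclockwise.
Net moment of the loads = 1274 N·m counterclockwise.
The upward force F acts at the left end, arm 5 m, giving F × 5 clockwise.
Balancing moments: F × 5 = 1274, giving F = 1274 / 5 = 255 N.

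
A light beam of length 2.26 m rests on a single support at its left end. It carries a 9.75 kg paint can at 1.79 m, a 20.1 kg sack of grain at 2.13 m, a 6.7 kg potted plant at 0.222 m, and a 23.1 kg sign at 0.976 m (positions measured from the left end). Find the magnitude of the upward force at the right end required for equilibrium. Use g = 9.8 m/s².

F ≈ 366 N

Taking torques about the left end:
Paint can: 9.75 × 9.8 = 95.55 N down at 1.79 m → arm 1.79 m, τ = 95.55 × 1.79 = 171 N·m clockwise.
Sack of grain: 20.1 × 9.8 = 197 N down at 2.13 m → arm 2.13 m, τ = 197 × 2.13 = 419.6 N·m clockwise.
Potted plant: 6.7 × 9.8 = 65.66 N down at 0.222 m → arm 0.222 m, τ = 65.66 × 0.222 = 14.58 N·m clockwise.
Sign: 23.1 × 9.8 = 226.4 N down at 0.976 m → arm 0.976 m, τ = 226.4 × 0.976 = 221 N·m clockwise.
Net moment of the loads = 826.2 N·m clockwise.
The upward force F acts at the right end, arm 2.26 m, giving F × 2.26 counterclockwise.
Balancing moments: F × 2.26 = 826.2, giving F = 826.2 / 2.26 = 366 N.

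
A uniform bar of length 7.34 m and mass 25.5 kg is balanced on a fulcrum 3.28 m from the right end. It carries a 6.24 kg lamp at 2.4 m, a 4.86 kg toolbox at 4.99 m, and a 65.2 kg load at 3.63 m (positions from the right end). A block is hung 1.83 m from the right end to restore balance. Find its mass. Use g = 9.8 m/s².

About the fulcrum (at 3.28 m from the right end):
Beam weight: 25.5 × 9.8 = 249.9 N down at 3.67 m → arm 0.39 m, τ = 249.9 × 0.39 = 97.46 N·m counterclockwise.
Lamp: 6.24 × 9.8 = 61.15 N down at 2.4 m → arm 0.88 m, τ = 61.15 × 0.88 = 53.81 N·m clockwise.
Toolbox: 4.86 × 9.8 = 47.63 N down at 4.99 m → arm 1.71 m, τ = 47.63 × 1.71 = 81.45 N·m counterclockwise.
Load: 65.2 × 9.8 = 639 N down at 3.63 m → arm 0.35 m, τ = 639 × 0.35 = 223.6 N·m counterclockwise.
Net moment of known loads = 348.7 N·m counterclockwise.
An unknown mass m at 1.83 m has arm 1.45 m; its moment is m·g·1.45 clockwise.
Στ = 0 ⇒ m × 9.8 × 1.45 = 348.7 ⇒ m = 348.7 / (9.8 × 1.45) = 24.5 kg.

m ≈ 24.5 kg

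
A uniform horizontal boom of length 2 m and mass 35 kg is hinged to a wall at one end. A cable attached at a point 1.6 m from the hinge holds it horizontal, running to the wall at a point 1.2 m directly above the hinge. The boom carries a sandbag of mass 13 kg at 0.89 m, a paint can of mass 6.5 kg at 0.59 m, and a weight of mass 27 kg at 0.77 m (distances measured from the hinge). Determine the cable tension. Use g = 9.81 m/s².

Taking torques about the hinge:
Beam weight: 35 × 9.81 = 343.4 N down at 1 m → arm 1 m, τ = 343.4 × 1 = 343.4 N·m clockwise.
Sandbag: 13 × 9.81 = 127.5 N down at 0.89 m → arm 0.89 m, τ = 127.5 × 0.89 = 113.5 N·m clockwise.
Paint can: 6.5 × 9.81 = 63.77 N down at 0.59 m → arm 0.59 m, τ = 63.77 × 0.59 = 37.62 N·m clockwise.
Weight: 27 × 9.81 = 264.9 N down at 0.77 m → arm 0.77 m, τ = 264.9 × 0.77 = 204 N·m clockwise.
Total clockwise load moment = 698.5 N·m.
The cable tension T acts at 1.6 m; only its component perpendicular to the boom, T sinθ, produces torque. sinθ = h/√(h²+d²) = 1.2/√(1.2²+1.6²) = 0.6.
For rotational equilibrium, T × 1.6 × 0.6 = 698.5, so T = 698.5 / 0.96 = 728 N.

T ≈ 728 N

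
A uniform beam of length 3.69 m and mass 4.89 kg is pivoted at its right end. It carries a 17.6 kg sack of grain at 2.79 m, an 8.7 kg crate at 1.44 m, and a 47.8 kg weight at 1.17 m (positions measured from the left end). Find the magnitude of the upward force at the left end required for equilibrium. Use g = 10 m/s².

F ≈ 447 N

Choose the right end as the axis so the unknown pivot reaction has zero arm there.
Beam weight: 4.89 × 10 = 48.9 N down at 1.845 m → arm 1.845 m, τ = 48.9 × 1.845 = 90.22 N·m counterclockwise.
Sack of grain: 17.6 × 10 = 176 N down at 2.79 m → arm 0.9 m, τ = 176 × 0.9 = 158.4 N·m counterclockwise.
Crate: 8.7 × 10 = 87 N down at 1.44 m → arm 2.25 m, τ = 87 × 2.25 = 195.8 N·m counterclockwise.
Weight: 47.8 × 10 = 478 N down at 1.17 m → arm 2.52 m, τ = 478 × 2.52 = 1205 N·m counterclockwise.
Net moment of the loads = 1649 N·m counterclockwise.
The upward force F acts at the left end, arm 3.69 m, giving F × 3.69 clockwise.
Στ = 0 ⇒ F × 3.69 = 1649 ⇒ F = 1649 / 3.69 = 447 N.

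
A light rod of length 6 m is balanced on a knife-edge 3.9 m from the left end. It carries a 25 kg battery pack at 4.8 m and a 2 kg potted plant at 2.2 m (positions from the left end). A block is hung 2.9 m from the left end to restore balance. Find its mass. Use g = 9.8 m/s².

m ≈ 19.1 kg

Sum moments about the knife-edge (at 3.9 m from the left end) (the support reaction has zero arm there).
Battery pack: 25 × 9.8 = 245 N down at 4.8 m → arm 0.9 m, τ = 245 × 0.9 = 220.5 N·m clockwise.
Potted plant: 2 × 9.8 = 19.6 N down at 2.2 m → arm 1.7 m, τ = 19.6 × 1.7 = 33.32 N·m counterclockwise.
Net moment of known loads = 187.2 N·m clockwise.
An unknown mass m at 2.9 m has arm 1 m; its moment is m·g·1 counterclockwise.
Στ = 0 ⇒ m × 9.8 × 1 = 187.2 ⇒ m = 187.2 / (9.8 × 1) = 19.1 kg.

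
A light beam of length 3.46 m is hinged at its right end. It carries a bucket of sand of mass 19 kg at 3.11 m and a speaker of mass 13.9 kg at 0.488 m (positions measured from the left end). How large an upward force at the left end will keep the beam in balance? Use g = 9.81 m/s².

F ≈ 136 N

Choose the right end as the axis so the unknown pivot reaction has zero arm there.
Bucket of sand: 19 × 9.81 = 186.4 N down at 3.11 m → arm 0.35 m, τ = 186.4 × 0.35 = 65.24 N·m counterclockwise.
Speaker: 13.9 × 9.81 = 136.4 N down at 0.488 m → arm 2.972 m, τ = 136.4 × 2.972 = 405.4 N·m counterclockwise.
Net moment of the loads = 470.6 N·m counterclockwise.
The upward force F acts at the left end, arm 3.46 m, giving F × 3.46 clockwise.
Στ = 0 ⇒ F × 3.46 = 470.6 ⇒ F = 470.6 / 3.46 = 136 N.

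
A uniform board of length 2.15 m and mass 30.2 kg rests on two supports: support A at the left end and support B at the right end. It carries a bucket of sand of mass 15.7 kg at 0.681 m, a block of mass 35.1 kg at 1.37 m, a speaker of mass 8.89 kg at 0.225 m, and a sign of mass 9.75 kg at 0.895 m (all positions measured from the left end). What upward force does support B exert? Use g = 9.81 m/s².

R_B ≈ 465 N

Sum moments about support A (its reaction then has zero moment arm).
Beam weight: 30.2 × 9.81 = 296.3 N down at 1.075 m → arm 1.075 m, τ = 296.3 × 1.075 = 318.5 N·m clockwise.
Bucket of sand: 15.7 × 9.81 = 154 N down at 0.681 m → arm 0.681 m, τ = 154 × 0.681 = 104.9 N·m clockwise.
Block: 35.1 × 9.81 = 344.3 N down at 1.37 m → arm 1.37 m, τ = 344.3 × 1.37 = 471.7 N·m clockwise.
Speaker: 8.89 × 9.81 = 87.21 N down at 0.225 m → arm 0.225 m, τ = 87.21 × 0.225 = 19.62 N·m clockwise.
Sign: 9.75 × 9.81 = 95.65 N down at 0.895 m → arm 0.895 m, τ = 95.65 × 0.895 = 85.61 N·m clockwise.
Net load moment about support A = 1000 N·m clockwise.
Reaction R at support B is upward at 2.15 m, arm 2.15 m → moment R × 2.15 counterclockwise.
Setting net torque to zero: R × 2.15 = 1000 → R = 465 N.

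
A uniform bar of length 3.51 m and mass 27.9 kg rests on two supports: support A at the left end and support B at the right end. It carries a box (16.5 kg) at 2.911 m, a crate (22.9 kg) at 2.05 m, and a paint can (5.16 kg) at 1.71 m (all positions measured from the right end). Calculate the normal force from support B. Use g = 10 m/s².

R_B ≈ 289 N

Sum moments about support A (its reaction then has zero moment arm).
Beam weight: 27.9 × 10 = 279 N down at 1.755 m → arm 1.755 m, τ = 279 × 1.755 = 489.6 N·m clockwise.
Box: 16.5 × 10 = 165 N down at 2.911 m → arm 0.599 m, τ = 165 × 0.599 = 98.83 N·m clockwise.
Crate: 22.9 × 10 = 229 N down at 2.05 m → arm 1.46 m, τ = 229 × 1.46 = 334.3 N·m clockwise.
Paint can: 5.16 × 10 = 51.6 N down at 1.71 m → arm 1.8 m, τ = 51.6 × 1.8 = 92.88 N·m clockwise.
Net load moment about support A = 1016 N·m clockwise.
Reaction R at support B is upward at 0 m, arm 3.51 m → moment R × 3.51 counterclockwise.
Setting net torque to zero: R × 3.51 = 1016 → R = 289 N.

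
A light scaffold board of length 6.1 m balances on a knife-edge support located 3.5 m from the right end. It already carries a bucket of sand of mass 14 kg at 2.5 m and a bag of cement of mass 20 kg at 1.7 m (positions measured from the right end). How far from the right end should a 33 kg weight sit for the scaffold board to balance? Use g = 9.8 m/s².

x ≈ 5.02 m from the right end

Sum moments about the knife-edge support (at 3.5 m from the right end) (the support reaction has zero arm there).
Bucket of sand: 14 × 9.8 = 137.2 N down at 2.5 m → arm 1 m, τ = 137.2 × 1 = 137.2 N·m clockwise.
Bag of cement: 20 × 9.8 = 196 N down at 1.7 m → arm 1.8 m, τ = 196 × 1.8 = 352.8 N·m clockwise.
Net moment of existing loads = 490 N·m clockwise.
The weight weighs 33 × 9.8 = 323.4 N and must supply an equal counterclockwise moment, so its lever arm about the knife-edge support is 490 / 323.4 = 1.52 m.
That puts it at 3.5 + 1.52 = 5.02 m from the right end.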